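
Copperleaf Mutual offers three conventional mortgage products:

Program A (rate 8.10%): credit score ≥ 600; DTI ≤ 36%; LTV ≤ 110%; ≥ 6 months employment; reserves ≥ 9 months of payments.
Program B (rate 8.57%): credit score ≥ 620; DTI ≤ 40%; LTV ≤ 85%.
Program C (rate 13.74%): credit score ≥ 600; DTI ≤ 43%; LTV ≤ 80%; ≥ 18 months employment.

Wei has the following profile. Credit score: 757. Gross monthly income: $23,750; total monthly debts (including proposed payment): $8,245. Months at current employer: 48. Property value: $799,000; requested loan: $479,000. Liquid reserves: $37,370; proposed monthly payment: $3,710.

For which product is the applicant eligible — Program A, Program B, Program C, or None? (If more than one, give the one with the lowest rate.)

Program A

DTI = 8,245/23,750 = 34.7%.
LTV = 479,000/799,000 = 59.9%.
Reserves = 37,370/3,710 = 10.1 months.
Program A: score 757 ≥ 600; DTI 34.7% ≤ 36%; LTV 59.9% ≤ 110%; employment 48 ≥ 6 mo; reserves 10.1 ≥ 9 mo → qualifies.
Program B: score 757 ≥ 620; DTI 34.7% ≤ 40%; LTV 59.9% ≤ 85% → qualifies.
Program C: score 757 ≥ 600; DTI 34.7% ≤ 43%; LTV 59.9% ≤ 80%; employment 48 ≥ 18 mo → qualifies.
Qualifying: Program A, Program B, Program C. Lowest rate is 8.10% → Program A.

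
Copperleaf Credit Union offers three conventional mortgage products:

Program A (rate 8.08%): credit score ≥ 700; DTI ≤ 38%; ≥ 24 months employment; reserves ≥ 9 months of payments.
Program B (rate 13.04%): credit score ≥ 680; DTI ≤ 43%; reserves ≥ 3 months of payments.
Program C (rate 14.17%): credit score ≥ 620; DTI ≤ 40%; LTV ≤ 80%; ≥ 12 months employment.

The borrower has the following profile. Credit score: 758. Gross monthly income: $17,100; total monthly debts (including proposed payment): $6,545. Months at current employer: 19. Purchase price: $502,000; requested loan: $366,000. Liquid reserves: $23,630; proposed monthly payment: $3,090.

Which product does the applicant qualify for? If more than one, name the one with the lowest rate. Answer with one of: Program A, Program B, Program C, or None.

DTI = 6,545/17,100 = 38.3%.
LTV = 366,000/502,000 = 72.9%.
Reserves = 23,630/3,090 = 7.6 months.
Program A: score 758 ≥ 700; DTI 38.3% > 38%; employment 19 < 24 mo; reserves 7.6 < 9 mo → does not qualify.
Program B: score 758 ≥ 680; DTI 38.3% ≤ 43%; reserves 7.6 ≥ 3 mo → qualifies.
Program C: score 758 ≥ 620; DTI 38.3% ≤ 40%; LTV 72.9% ≤ 80%; employment 19 ≥ 12 mo → qualifies.
Qualifying: Program B, Program C. Lowest rate is 13.04% → Program B.

Program B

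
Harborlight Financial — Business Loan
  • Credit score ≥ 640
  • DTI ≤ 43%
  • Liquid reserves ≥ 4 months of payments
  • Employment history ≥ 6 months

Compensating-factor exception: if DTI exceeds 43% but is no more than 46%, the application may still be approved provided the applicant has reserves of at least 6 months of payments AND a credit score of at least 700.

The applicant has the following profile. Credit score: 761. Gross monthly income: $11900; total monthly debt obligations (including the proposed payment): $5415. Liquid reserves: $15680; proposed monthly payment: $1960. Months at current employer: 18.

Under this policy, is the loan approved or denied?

Approved

Credit score 761 ≥ 640 (meets base)
DTI = 5,415/11,900 = 45.5% > 43% — standard DTI limit exceeded.
Reserves = 15,680/1,960 = 8.0 months ≥ 4
Employment 18 ≥ 6 months
DTI 45.5% is within the 43%–46% exception band; checking compensating factors.
Reserves 8.0 ≥ 6 months; credit score 761 ≥ 700.
Both compensating conditions met → exception applies.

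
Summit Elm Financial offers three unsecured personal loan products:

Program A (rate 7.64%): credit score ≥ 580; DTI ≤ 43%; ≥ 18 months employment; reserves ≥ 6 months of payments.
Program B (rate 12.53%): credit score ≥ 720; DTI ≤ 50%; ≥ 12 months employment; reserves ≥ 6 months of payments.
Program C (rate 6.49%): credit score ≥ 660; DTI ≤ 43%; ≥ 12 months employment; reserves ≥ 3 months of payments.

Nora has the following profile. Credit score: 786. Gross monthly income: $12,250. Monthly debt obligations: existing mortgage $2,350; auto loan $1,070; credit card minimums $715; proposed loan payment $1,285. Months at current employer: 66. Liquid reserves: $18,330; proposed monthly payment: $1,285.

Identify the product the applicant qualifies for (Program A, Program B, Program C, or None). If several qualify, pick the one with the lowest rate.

Total debts = (2,350 + 1,070 + 715 + 1,285) = 5,420; DTI = 5,420/12,250 = 44.2%.
Reserves = 18,330/1,285 = 14.3 months.
Program A: score 786 ≥ 580; DTI 44.2% > 43%; employment 66 ≥ 18 mo; reserves 14.3 ≥ 6 mo → does not qualify.
Program B: score 786 ≥ 720; DTI 44.2% ≤ 50%; employment 66 ≥ 12 mo; reserves 14.3 ≥ 6 mo → qualifies.
Program C: score 786 ≥ 660; DTI 44.2% > 43%; employment 66 ≥ 12 mo; reserves 14.3 ≥ 3 mo → does not qualify.

Program B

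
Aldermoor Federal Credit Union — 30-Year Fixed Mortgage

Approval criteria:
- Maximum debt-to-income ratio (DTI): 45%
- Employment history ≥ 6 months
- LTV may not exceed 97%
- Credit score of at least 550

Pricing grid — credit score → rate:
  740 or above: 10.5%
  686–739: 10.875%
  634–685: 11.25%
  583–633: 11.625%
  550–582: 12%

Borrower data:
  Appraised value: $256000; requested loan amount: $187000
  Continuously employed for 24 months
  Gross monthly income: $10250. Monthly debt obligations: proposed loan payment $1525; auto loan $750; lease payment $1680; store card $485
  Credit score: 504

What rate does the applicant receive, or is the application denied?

Credit score 504 < 550 (below minimum)
Employment 24 ≥ 6 months
LTV: 187,000 ÷ 256,000 = 73%, within 97% cap
Total monthly debts = (1,525 + 750 + 1,680 + 485) = 4,440. DTI: 4,440 ÷ 10,250 = 43.3%, within the 45% cap
Not all requirements met → denied.

Denied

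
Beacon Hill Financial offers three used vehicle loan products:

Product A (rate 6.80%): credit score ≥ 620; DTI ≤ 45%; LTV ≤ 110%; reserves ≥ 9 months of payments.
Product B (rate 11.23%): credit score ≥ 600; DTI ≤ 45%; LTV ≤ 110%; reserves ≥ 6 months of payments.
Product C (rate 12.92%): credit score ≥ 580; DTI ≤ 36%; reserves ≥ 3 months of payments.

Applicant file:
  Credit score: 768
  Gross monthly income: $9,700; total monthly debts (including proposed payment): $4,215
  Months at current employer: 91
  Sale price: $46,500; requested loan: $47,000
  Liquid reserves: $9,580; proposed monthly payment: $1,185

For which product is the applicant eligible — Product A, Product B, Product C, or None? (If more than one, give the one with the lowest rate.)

DTI = 4,215/9,700 = 43.5%.
LTV = 47,000/46,500 = 101.1%.
Reserves = 9,580/1,185 = 8.1 months.
Product A: score 768 ≥ 620; DTI 43.5% ≤ 45%; LTV 101.1% ≤ 110%; reserves 8.1 < 9 mo → does not qualify.
Product B: score 768 ≥ 600; DTI 43.5% ≤ 45%; LTV 101.1% ≤ 110%; reserves 8.1 ≥ 6 mo → qualifies.
Product C: score 768 ≥ 580; DTI 43.5% > 36%; reserves 8.1 ≥ 3 mo → does not qualify.

Product B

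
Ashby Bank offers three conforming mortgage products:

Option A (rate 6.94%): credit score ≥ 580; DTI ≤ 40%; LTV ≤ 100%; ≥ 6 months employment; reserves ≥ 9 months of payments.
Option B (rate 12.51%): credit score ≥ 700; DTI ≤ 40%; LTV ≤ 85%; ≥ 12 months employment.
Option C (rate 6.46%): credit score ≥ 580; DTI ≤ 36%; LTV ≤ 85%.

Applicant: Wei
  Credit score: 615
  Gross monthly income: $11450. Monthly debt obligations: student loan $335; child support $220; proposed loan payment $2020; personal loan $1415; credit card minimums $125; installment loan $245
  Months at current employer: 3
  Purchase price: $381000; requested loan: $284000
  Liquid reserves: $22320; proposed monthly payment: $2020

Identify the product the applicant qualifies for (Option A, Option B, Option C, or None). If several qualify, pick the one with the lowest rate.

Total debts = (335 + 220 + 2,020 + 1,415 + 125 + 245) = 4,360; DTI = 4,360/11,450 = 38.1%.
LTV = 284,000/381,000 = 74.5%.
Reserves = 22,320/2,020 = 11.0 months.
Option A: score 615 ≥ 580; DTI 38.1% ≤ 40%; LTV 74.5% ≤ 100%; employment 3 < 6 mo; reserves 11.0 ≥ 9 mo → does not qualify.
Option B: score 615 < 700; DTI 38.1% ≤ 40%; LTV 74.5% ≤ 85%; employment 3 < 12 mo → does not qualify.
Option C: score 615 ≥ 580; DTI 38.1% > 36%; LTV 74.5% ≤ 85% → does not qualify.

None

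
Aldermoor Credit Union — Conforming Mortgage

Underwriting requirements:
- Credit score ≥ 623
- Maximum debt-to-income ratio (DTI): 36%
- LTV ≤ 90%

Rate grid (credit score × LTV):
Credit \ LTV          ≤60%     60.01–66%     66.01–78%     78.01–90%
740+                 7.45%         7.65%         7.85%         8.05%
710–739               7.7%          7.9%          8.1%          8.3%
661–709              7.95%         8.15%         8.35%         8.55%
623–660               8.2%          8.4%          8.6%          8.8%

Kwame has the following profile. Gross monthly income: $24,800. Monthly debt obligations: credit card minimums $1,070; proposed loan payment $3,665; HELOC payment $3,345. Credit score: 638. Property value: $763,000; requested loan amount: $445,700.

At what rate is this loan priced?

8.2%

Credit score 638 ≥ 623; Total monthly debts = (1,070 + 3,665 + 3,345) = 8,080. DTI: 8,080 ÷ 24,800 = 32.6%, within the 36% cap
Loan-to-value = 445,700/763,000 = 58.4% — pass (90% max)
Credit 638 → row 623–660; LTV 58.4% → column ≤60%. Grid cell → 8.2%.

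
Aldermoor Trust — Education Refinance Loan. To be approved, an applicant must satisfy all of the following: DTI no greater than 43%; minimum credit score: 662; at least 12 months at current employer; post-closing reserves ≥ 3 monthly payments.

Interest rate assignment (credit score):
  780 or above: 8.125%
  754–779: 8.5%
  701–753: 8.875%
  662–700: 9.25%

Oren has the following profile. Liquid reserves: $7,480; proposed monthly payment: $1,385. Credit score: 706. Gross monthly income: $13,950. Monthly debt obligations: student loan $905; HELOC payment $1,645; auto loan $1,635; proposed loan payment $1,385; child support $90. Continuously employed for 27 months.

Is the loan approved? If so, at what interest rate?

Credit score 706 ≥ 662 (meets minimum)
Total monthly debts = (905 + 1,645 + 1,635 + 1,385 + 90) = 5,660. DTI = 5,660/13,950 = 40.6% ≤ 43%
Employment 27 ≥ 12 months
Liquid reserves cover 7,480/1,385 = 5.4 months — ≥ 3 required
All requirements met. Score 706 falls in the 701–753 tier → 8.875%.

Approved at 8.875%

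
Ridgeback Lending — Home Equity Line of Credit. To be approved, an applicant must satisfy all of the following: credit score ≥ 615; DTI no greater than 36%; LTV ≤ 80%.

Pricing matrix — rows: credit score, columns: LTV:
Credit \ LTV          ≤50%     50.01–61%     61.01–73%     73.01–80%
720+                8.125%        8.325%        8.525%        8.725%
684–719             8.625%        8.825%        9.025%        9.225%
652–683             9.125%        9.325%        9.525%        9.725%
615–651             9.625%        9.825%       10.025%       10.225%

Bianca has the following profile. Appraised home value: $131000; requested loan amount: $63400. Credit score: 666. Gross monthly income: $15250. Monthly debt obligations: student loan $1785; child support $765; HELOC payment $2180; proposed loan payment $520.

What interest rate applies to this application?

9.125%

Credit score 666 ≥ 615; Total monthly debts = (1,785 + 765 + 2,180 + 520) = 5,250. DTI: 5,250 ÷ 15,250 = 34.4%, within the 36% cap
LTV: 63,400 ÷ 131,000 = 48.4%, within 80% cap
Row: 666 falls in 652–683. Column: 48.4% falls in ≤50%. Rate = 9.125%.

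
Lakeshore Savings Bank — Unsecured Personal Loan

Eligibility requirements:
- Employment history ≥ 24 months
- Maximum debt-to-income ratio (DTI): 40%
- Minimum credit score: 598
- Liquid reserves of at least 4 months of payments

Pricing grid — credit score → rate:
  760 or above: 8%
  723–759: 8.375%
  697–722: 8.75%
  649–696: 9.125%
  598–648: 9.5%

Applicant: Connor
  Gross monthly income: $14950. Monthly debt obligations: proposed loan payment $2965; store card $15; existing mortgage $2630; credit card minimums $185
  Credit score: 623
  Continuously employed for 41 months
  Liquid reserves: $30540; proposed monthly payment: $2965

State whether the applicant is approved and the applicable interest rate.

Credit score 623 ≥ 598 (meets minimum)
Reserves: 30,540 ÷ 2,965 = 10.3 months (meets 4-month minimum)
Total monthly debts = (2,965 + 15 + 2,630 + 185) = 5,795. DTI = 5,795/14,950 = 38.8% ≤ 40%
Employment 41 ≥ 24 months
All requirements met. Score 623 falls in the 598–648 tier → 9.5%.

Approved at 9.5%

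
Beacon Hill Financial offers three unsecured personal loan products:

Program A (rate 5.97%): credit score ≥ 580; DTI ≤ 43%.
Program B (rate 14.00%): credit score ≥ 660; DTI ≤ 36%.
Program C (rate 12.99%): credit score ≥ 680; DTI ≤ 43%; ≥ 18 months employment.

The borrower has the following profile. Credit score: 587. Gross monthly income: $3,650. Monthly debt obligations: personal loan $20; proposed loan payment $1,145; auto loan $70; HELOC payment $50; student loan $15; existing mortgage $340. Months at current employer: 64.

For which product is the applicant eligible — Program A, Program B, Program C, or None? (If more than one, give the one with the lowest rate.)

Total debts = (20 + 1,145 + 70 + 50 + 15 + 340) = 1,640; DTI = 1,640/3,650 = 44.9%.
Program A: score 587 ≥ 580; DTI 44.9% > 43% → does not qualify.
Program B: score 587 < 660; DTI 44.9% > 36% → does not qualify.
Program C: score 587 < 680; DTI 44.9% > 43%; employment 64 ≥ 18 mo → does not qualify.

None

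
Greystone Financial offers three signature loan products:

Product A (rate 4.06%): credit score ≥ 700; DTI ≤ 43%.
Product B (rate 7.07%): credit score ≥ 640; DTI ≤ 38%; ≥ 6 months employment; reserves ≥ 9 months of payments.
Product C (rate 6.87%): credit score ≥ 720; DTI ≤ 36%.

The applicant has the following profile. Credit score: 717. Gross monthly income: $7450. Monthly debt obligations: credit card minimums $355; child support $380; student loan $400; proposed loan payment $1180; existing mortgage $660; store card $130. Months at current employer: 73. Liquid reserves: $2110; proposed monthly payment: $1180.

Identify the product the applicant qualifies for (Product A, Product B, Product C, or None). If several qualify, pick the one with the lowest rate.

Total debts = (355 + 380 + 400 + 1,180 + 660 + 130) = 3,105; DTI = 3,105/7,450 = 41.7%.
Reserves = 2,110/1,180 = 1.8 months.
Product A: score 717 ≥ 700; DTI 41.7% ≤ 43% → qualifies.
Product B: score 717 ≥ 640; DTI 41.7% > 38%; employment 73 ≥ 6 mo; reserves 1.8 < 9 mo → does not qualify.
Product C: score 717 < 720; DTI 41.7% > 36% → does not qualify.

Product A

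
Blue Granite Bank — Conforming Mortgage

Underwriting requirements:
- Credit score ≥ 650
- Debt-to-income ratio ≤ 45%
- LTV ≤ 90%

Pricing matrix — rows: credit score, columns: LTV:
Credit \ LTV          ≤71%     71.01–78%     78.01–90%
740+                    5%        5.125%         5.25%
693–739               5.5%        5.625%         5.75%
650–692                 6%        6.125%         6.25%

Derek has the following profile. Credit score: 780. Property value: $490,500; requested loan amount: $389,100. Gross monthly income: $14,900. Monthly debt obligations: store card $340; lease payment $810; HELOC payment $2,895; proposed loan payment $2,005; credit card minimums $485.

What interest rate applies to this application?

Credit score 780 ≥ 650; Total monthly debts = (340 + 810 + 2,895 + 2,005 + 485) = 6,535. Debt-to-income = 6,535/14,900 = 43.9% — meets 45% limit
LTV: 389,100 ÷ 490,500 = 79.3%, within 90% cap
Score 780 is in the 740+ band; LTV 79.3% is in the 78.01–90% band → 5.25%.

5.25%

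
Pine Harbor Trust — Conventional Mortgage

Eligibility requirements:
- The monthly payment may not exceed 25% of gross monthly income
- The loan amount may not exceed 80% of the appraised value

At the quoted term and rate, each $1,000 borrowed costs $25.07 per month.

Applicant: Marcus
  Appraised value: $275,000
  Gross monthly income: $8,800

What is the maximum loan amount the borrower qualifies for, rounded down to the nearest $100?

Payment cap: 25% × $8,800 = $2,200/month.
At $25.07 per $1,000, that supports 2,200/25.07 × 1,000 ≈ $87,754 → $87,700.
LTV cap: 80% × $275,000 = $220,000 → $220,000.
Binding constraint: payment-to-income.

$87,700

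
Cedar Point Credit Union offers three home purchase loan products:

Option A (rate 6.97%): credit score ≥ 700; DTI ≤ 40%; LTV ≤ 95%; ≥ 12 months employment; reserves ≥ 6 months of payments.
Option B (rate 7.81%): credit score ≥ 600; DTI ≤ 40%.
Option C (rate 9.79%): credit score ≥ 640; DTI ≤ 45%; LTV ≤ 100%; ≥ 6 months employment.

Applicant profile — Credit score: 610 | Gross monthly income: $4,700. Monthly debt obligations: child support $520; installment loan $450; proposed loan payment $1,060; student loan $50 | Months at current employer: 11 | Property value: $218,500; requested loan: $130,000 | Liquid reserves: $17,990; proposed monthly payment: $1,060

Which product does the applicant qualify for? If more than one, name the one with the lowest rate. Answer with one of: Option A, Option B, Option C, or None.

None

Total debts = (520 + 450 + 1,060 + 50) = 2,080; DTI = 2,080/4,700 = 44.3%.
LTV = 130,000/218,500 = 59.5%.
Reserves = 17,990/1,060 = 17.0 months.
Option A: score 610 < 700; DTI 44.3% > 40%; LTV 59.5% ≤ 95%; employment 11 < 12 mo; reserves 17.0 ≥ 6 mo → does not qualify.
Option B: score 610 ≥ 600; DTI 44.3% > 40% → does not qualify.
Option C: score 610 < 640; DTI 44.3% ≤ 45%; LTV 59.5% ≤ 100%; employment 11 ≥ 6 mo → does not qualify.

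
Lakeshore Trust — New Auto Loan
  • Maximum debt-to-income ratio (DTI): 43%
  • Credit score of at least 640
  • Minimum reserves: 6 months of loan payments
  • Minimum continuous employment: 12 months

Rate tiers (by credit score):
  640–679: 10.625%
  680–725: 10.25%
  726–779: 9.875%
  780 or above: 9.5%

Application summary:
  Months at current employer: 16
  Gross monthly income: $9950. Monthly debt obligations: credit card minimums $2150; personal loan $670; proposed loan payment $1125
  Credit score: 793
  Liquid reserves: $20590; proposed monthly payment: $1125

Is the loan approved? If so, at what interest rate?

Credit score 793 ≥ 640 (meets minimum)
Total monthly debts = (2,150 + 670 + 1,125) = 3,945. DTI: 3,945 ÷ 9,950 = 39.6%, within the 43% cap
Reserves: 20,590 ÷ 1,125 = 18.3 months (meets 6-month minimum)
Employment 16 ≥ 12 months
All requirements met. Score 793 falls in the 780 or above tier → 9.5%.

Approved at 9.5%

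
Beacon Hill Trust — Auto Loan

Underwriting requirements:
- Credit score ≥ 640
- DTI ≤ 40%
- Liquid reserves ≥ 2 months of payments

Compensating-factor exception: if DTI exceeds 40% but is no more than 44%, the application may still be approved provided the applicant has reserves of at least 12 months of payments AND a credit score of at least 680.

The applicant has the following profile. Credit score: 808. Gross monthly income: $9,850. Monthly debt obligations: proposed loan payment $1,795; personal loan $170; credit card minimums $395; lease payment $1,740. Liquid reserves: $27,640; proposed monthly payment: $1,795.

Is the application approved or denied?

Credit score 808 ≥ 640 (meets base)
Total debts = (1,795 + 170 + 395 + 1,740) = 4,100. DTI: 4,100 ÷ 9,850 = 41.6%, over the 40% base limit.
Reserves: 27,640 ÷ 1,795 = 15.4 months (meets 2-month minimum)
DTI 41.6% is within the 40%–44% exception band; checking compensating factors.
Reserves 15.4 ≥ 12 months; credit score 808 ≥ 680.
Both compensating conditions met → exception applies.

Approved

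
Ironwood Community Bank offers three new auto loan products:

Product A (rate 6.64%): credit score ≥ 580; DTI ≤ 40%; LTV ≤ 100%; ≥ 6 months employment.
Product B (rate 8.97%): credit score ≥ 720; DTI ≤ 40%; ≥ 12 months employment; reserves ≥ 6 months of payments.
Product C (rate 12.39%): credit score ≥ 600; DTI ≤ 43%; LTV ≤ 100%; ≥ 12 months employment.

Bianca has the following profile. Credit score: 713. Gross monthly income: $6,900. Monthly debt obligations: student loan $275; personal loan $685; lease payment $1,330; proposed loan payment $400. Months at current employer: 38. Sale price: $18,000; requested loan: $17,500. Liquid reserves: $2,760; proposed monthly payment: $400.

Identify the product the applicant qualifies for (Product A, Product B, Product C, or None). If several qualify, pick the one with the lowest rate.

Product A

Total debts = (275 + 685 + 1,330 + 400) = 2,690; DTI = 2,690/6,900 = 39%.
LTV = 17,500/18,000 = 97.2%.
Reserves = 2,760/400 = 6.9 months.
Product A: score 713 ≥ 580; DTI 39% ≤ 40%; LTV 97.2% ≤ 100%; employment 38 ≥ 6 mo → qualifies.
Product B: score 713 < 720; DTI 39% ≤ 40%; employment 38 ≥ 12 mo; reserves 6.9 ≥ 6 mo → does not qualify.
Product C: score 713 ≥ 600; DTI 39% ≤ 43%; LTV 97.2% ≤ 100%; employment 38 ≥ 12 mo → qualifies.
Qualifying: Product A, Product C. Lowest rate is 6.64% → Product A.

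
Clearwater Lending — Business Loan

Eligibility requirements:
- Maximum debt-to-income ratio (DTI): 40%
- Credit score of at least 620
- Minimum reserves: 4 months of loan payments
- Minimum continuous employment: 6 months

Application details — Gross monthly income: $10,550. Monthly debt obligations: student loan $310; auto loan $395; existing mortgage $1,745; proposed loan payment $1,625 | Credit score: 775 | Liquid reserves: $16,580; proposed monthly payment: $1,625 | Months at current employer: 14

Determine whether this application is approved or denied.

Total monthly debts = (310 + 395 + 1,745 + 1,625) = 4,075. DTI = 4,075/10,550 = 38.6% ≤ 40%
Credit score 775 ≥ 620 (meets)
Reserves: 16,580 ÷ 1,625 = 10.2 months (meets 4-month minimum)
Employment 14 ≥ 6 months
All criteria satisfied.

Approved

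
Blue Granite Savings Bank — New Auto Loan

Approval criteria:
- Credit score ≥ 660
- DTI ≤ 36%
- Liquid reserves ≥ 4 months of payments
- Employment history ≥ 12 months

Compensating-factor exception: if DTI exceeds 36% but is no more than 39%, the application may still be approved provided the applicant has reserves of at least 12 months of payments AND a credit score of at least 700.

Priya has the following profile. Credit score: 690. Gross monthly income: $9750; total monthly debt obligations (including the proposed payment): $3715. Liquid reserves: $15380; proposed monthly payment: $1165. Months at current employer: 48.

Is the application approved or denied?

Credit score 690 ≥ 660 (meets base)
DTI = 3,715/9,750 = 38.1% > 36% — standard DTI limit exceeded.
Reserves: 15,380 ÷ 1,165 = 13.2 months (meets 4-month minimum)
Employment 48 ≥ 12 months
DTI 38.1% is within the 36%–39% exception band; checking compensating factors.
Override check — reserves: 13.2 mo (ok); score: 690 (below 700).
Compensating-factor requirement not fully met.

Denied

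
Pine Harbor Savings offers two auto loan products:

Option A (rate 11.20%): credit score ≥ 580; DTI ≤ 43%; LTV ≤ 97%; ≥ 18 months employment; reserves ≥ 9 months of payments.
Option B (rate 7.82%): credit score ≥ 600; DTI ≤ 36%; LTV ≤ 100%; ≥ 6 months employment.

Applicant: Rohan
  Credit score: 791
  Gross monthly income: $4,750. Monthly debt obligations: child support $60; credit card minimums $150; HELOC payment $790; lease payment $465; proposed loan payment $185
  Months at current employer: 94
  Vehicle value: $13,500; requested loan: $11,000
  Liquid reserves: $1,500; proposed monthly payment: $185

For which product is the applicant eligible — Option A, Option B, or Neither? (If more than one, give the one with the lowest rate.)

Option B

Total debts = (60 + 150 + 790 + 465 + 185) = 1,650; DTI = 1,650/4,750 = 34.7%.
LTV = 11,000/13,500 = 81.5%.
Reserves = 1,500/185 = 8.1 months.
Option A: score 791 ≥ 580; DTI 34.7% ≤ 43%; LTV 81.5% ≤ 97%; employment 94 ≥ 18 mo; reserves 8.1 < 9 mo → does not qualify.
Option B: score 791 ≥ 600; DTI 34.7% ≤ 36%; LTV 81.5% ≤ 100%; employment 94 ≥ 6 mo → qualifies.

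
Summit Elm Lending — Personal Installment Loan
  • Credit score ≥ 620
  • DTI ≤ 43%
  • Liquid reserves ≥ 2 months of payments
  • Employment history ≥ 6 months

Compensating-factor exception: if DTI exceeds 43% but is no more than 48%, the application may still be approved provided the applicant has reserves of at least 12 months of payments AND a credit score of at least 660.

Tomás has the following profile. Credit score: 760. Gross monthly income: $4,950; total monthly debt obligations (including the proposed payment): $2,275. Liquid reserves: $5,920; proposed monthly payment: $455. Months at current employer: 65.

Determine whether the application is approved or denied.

Approved

Credit score 760 ≥ 620 (meets base)
DTI: 2,275 ÷ 4,950 = 46%, over the 43% base limit.
Reserves = 5,920/455 = 13.0 months ≥ 2
Employment 65 ≥ 6 months
DTI 46% is within the 43%–48% exception band; checking compensating factors.
Override check — reserves: 13.0 mo (ok); score: 760 (ok).
Both compensating conditions met → exception applies.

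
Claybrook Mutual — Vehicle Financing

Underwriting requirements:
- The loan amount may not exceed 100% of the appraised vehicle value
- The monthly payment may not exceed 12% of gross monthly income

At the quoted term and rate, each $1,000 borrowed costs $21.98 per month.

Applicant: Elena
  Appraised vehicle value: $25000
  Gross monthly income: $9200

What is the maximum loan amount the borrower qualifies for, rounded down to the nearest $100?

Payment cap: 12% × $9,200 = $1,104/month.
At $21.98 per $1,000, that supports 1,104/21.98 × 1,000 ≈ $50,227 → $50,200.
LTV cap: 100% × $25,000 = $25,000 → $25,000.
Binding constraint: loan-to-value.

$25,000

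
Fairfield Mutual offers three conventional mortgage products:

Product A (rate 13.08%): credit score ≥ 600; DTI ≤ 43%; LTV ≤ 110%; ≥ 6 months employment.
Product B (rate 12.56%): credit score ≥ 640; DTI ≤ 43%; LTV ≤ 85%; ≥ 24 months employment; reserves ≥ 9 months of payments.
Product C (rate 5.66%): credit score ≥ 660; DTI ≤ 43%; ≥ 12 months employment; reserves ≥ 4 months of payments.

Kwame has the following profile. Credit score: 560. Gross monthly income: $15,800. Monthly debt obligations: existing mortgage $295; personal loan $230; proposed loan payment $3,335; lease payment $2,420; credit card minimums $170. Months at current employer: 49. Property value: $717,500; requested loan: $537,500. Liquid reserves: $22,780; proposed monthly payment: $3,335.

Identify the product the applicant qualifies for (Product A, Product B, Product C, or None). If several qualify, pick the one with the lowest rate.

Total debts = (295 + 230 + 3,335 + 2,420 + 170) = 6,450; DTI = 6,450/15,800 = 40.8%.
LTV = 537,500/717,500 = 74.9%.
Reserves = 22,780/3,335 = 6.8 months.
Product A: score 560 < 600; DTI 40.8% ≤ 43%; LTV 74.9% ≤ 110%; employment 49 ≥ 6 mo → does not qualify.
Product B: score 560 < 640; DTI 40.8% ≤ 43%; LTV 74.9% ≤ 85%; employment 49 ≥ 24 mo; reserves 6.8 < 9 mo → does not qualify.
Product C: score 560 < 660; DTI 40.8% ≤ 43%; employment 49 ≥ 12 mo; reserves 6.8 ≥ 4 mo → does not qualify.

None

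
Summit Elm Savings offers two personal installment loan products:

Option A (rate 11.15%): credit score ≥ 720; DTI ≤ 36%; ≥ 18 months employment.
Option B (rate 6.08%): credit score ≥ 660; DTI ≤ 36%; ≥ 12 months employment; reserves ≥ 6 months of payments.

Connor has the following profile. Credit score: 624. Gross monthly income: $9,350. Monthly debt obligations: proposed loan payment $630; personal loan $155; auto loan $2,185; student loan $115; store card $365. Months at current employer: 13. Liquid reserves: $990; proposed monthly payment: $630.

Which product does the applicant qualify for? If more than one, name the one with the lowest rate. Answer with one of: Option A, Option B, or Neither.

Neither

Total debts = (630 + 155 + 2,185 + 115 + 365) = 3,450; DTI = 3,450/9,350 = 36.9%.
Reserves = 990/630 = 1.6 months.
Option A: score 624 < 720; DTI 36.9% > 36%; employment 13 < 18 mo → does not qualify.
Option B: score 624 < 660; DTI 36.9% > 36%; employment 13 ≥ 12 mo; reserves 1.6 < 6 mo → does not qualify.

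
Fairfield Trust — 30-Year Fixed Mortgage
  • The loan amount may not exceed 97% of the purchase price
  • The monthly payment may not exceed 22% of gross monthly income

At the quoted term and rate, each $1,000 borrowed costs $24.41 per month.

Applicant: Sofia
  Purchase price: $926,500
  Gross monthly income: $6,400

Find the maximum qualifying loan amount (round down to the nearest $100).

Payment cap: 22% × $6,400 = $1,408/month.
At $24.41 per $1,000, that supports 1,408/24.41 × 1,000 ≈ $57,681 → $57,600.
LTV cap: 97% × $926,500 = $898,705 → $898,700.
Binding constraint: payment-to-income.

$57,600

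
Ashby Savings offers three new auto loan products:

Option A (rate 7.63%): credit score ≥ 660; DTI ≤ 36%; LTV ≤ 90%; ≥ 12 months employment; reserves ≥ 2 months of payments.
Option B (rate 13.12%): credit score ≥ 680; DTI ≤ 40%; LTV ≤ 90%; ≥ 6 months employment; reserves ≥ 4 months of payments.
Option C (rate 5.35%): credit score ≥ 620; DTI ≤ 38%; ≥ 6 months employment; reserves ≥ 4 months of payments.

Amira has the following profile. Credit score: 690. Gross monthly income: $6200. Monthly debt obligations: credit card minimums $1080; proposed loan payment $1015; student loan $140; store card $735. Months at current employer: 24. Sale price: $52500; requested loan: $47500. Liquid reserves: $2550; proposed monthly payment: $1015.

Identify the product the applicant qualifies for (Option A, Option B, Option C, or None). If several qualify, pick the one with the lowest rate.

Total debts = (1,080 + 1,015 + 140 + 735) = 2,970; DTI = 2,970/6,200 = 47.9%.
LTV = 47,500/52,500 = 90.5%.
Reserves = 2,550/1,015 = 2.5 months.
Option A: score 690 ≥ 660; DTI 47.9% > 36%; LTV 90.5% > 90%; employment 24 ≥ 12 mo; reserves 2.5 ≥ 2 mo → does not qualify.
Option B: score 690 ≥ 680; DTI 47.9% > 40%; LTV 90.5% > 90%; employment 24 ≥ 6 mo; reserves 2.5 < 4 mo → does not qualify.
Option C: score 690 ≥ 620; DTI 47.9% > 38%; employment 24 ≥ 6 mo; reserves 2.5 < 4 mo → does not qualify.

None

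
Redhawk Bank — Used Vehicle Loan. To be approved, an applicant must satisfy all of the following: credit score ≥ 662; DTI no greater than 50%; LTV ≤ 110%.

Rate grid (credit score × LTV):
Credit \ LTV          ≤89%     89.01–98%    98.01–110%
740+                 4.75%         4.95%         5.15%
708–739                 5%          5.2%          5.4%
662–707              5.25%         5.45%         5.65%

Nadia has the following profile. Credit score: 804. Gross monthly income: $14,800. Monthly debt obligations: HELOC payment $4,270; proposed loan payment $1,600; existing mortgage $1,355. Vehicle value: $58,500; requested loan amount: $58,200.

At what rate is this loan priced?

Credit score 804 ≥ 662; Total monthly debts = (4,270 + 1,600 + 1,355) = 7,225. Debt-to-income = 7,225/14,800 = 48.8% — meets 50% limit
Loan-to-value = 58,200/58,500 = 99.5% — pass (110% max)
Row: 804 falls in 740+. Column: 99.5% falls in 98.01–110%. Rate = 5.15%.

5.15%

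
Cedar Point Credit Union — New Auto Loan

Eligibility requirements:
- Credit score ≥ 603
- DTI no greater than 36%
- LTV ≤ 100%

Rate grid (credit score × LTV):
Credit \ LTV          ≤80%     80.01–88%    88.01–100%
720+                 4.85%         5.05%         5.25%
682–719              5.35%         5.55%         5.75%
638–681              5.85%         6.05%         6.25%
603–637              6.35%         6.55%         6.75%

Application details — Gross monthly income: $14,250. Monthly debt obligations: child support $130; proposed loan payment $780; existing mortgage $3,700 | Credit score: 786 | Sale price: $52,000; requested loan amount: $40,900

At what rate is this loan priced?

4.85%

Credit score 786 ≥ 603; Total monthly debts = (130 + 780 + 3,700) = 4,610. DTI = 4,610/14,250 = 32.4% ≤ 36%
LTV: 40,900 ÷ 52,000 = 78.7%, within 100% cap
Credit 786 → row 720+; LTV 78.7% → column ≤80%. Grid cell → 4.85%.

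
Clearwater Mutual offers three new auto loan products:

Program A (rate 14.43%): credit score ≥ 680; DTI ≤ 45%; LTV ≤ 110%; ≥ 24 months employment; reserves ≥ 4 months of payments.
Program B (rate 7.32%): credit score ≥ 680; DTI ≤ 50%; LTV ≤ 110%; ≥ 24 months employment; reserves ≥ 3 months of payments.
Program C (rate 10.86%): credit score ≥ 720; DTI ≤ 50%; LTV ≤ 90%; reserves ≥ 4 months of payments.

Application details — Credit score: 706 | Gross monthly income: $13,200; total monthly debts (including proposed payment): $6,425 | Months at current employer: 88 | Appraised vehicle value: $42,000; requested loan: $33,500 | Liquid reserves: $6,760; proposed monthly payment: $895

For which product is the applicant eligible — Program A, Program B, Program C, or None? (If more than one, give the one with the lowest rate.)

DTI = 6,425/13,200 = 48.7%.
LTV = 33,500/42,000 = 79.8%.
Reserves = 6,760/895 = 7.6 months.
Program A: score 706 ≥ 680; DTI 48.7% > 45%; LTV 79.8% ≤ 110%; employment 88 ≥ 24 mo; reserves 7.6 ≥ 4 mo → does not qualify.
Program B: score 706 ≥ 680; DTI 48.7% ≤ 50%; LTV 79.8% ≤ 110%; employment 88 ≥ 24 mo; reserves 7.6 ≥ 3 mo → qualifies.
Program C: score 706 < 720; DTI 48.7% ≤ 50%; LTV 79.8% ≤ 90%; reserves 7.6 ≥ 4 mo → does not qualify.

Program B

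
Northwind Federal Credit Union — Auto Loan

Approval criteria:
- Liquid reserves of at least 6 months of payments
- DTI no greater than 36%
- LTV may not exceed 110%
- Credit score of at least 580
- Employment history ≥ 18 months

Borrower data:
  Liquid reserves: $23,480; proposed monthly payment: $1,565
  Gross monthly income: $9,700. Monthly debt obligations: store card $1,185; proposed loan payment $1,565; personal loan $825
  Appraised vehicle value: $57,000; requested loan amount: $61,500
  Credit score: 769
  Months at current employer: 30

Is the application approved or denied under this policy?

Reserves = 23,480/1,565 = 15.0 months ≥ 6
Total monthly debts = (1,185 + 1,565 + 825) = 3,575. Debt-to-income = 3,575/9,700 = 36.9% — over 36% limit
LTV = 61,500/57,000 = 107.9% ≤ 110%
Credit score 769 ≥ 580 (meets)
Employment 30 ≥ 18 months
Fails on DTI.

Denied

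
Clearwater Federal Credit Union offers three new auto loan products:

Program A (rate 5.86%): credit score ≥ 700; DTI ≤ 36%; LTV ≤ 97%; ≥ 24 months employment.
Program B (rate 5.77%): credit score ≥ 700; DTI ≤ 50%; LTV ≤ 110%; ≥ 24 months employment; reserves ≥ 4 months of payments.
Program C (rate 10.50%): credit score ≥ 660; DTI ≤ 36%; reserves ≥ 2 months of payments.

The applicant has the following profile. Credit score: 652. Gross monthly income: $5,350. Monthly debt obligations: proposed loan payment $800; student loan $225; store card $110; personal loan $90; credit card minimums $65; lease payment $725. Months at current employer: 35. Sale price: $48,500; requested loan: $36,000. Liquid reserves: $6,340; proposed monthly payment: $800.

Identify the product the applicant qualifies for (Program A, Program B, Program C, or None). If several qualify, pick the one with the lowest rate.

None

Total debts = (800 + 225 + 110 + 90 + 65 + 725) = 2,015; DTI = 2,015/5,350 = 37.7%.
LTV = 36,000/48,500 = 74.2%.
Reserves = 6,340/800 = 7.9 months.
Program A: score 652 < 700; DTI 37.7% > 36%; LTV 74.2% ≤ 97%; employment 35 ≥ 24 mo → does not qualify.
Program B: score 652 < 700; DTI 37.7% ≤ 50%; LTV 74.2% ≤ 110%; employment 35 ≥ 24 mo; reserves 7.9 ≥ 4 mo → does not qualify.
Program C: score 652 < 660; DTI 37.7% > 36%; reserves 7.9 ≥ 2 mo → does not qualify.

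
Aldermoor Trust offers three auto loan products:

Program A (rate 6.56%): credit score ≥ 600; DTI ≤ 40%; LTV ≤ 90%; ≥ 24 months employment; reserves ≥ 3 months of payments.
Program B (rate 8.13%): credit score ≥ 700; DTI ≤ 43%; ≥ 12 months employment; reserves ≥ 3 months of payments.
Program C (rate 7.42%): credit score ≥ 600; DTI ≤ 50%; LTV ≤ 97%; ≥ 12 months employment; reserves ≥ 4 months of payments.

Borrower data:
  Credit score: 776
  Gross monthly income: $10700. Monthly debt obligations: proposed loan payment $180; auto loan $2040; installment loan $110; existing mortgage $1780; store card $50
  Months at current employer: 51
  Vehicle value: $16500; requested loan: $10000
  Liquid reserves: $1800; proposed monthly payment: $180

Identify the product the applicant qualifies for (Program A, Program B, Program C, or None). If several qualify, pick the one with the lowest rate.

Program A

Total debts = (180 + 2,040 + 110 + 1,780 + 50) = 4,160; DTI = 4,160/10,700 = 38.9%.
LTV = 10,000/16,500 = 60.6%.
Reserves = 1,800/180 = 10.0 months.
Program A: score 776 ≥ 600; DTI 38.9% ≤ 40%; LTV 60.6% ≤ 90%; employment 51 ≥ 24 mo; reserves 10.0 ≥ 3 mo → qualifies.
Program B: score 776 ≥ 700; DTI 38.9% ≤ 43%; employment 51 ≥ 12 mo; reserves 10.0 ≥ 3 mo → qualifies.
Program C: score 776 ≥ 600; DTI 38.9% ≤ 50%; LTV 60.6% ≤ 97%; employment 51 ≥ 12 mo; reserves 10.0 ≥ 4 mo → qualifies.
Qualifying: Program A, Program B, Program C. Lowest rate is 6.56% → Program A.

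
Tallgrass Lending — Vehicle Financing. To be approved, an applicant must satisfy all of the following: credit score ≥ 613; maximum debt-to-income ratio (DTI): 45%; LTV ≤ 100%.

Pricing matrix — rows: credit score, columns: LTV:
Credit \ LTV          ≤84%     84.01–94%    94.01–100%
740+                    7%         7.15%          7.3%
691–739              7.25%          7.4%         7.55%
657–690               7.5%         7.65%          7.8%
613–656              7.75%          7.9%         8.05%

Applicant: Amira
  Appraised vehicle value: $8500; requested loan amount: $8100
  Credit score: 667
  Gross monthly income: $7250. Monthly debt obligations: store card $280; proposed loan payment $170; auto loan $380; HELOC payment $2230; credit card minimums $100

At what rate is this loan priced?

7.8%

Credit score 667 ≥ 613; Total monthly debts = (280 + 170 + 380 + 2,230 + 100) = 3,160. Debt-to-income = 3,160/7,250 = 43.6% — meets 45% limit
LTV: 8,100 ÷ 8,500 = 95.3%, within 100% cap
Credit 667 → row 657–690; LTV 95.3% → column 94.01–100%. Grid cell → 7.8%.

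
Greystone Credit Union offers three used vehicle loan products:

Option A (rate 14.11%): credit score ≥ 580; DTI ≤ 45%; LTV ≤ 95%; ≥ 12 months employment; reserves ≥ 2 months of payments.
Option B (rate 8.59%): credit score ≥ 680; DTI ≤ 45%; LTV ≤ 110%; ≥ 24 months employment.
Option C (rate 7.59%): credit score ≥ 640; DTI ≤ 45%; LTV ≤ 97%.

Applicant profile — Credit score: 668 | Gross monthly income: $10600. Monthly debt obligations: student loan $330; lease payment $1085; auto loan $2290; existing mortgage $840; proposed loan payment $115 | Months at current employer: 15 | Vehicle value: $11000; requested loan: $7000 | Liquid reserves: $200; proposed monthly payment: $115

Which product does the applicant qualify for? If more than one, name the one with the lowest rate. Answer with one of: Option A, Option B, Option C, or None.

Option C

Total debts = (330 + 1,085 + 2,290 + 840 + 115) = 4,660; DTI = 4,660/10,600 = 44%.
LTV = 7,000/11,000 = 63.6%.
Reserves = 200/115 = 1.7 months.
Option A: score 668 ≥ 580; DTI 44% ≤ 45%; LTV 63.6% ≤ 95%; employment 15 ≥ 12 mo; reserves 1.7 < 2 mo → does not qualify.
Option B: score 668 < 680; DTI 44% ≤ 45%; LTV 63.6% ≤ 110%; employment 15 < 24 mo → does not qualify.
Option C: score 668 ≥ 640; DTI 44% ≤ 45%; LTV 63.6% ≤ 97% → qualifies.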